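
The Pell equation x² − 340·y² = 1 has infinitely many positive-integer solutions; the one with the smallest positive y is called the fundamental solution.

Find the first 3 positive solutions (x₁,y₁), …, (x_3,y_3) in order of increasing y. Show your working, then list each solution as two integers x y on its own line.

285769 15498
163327842721 8857695924
93348068572789129 5062509812995614

[18; 2,3,1,1,1,…,3,2,36] for √340; ℓ=14 ⇒ convergent index 13
k=0  a_k=18  p_k/q_k = 18/1
k=1  a_k=2  p_k/q_k = 37/2
…
k=4  a_k=1  p_k/q_k = 295/16
k=5  a_k=1  p_k/q_k = 461/25
k=6  a_k=1  p_k/q_k = 756/41
k=7  a_k=8  p_k/q_k = 6509/353
k=8  a_k=1  p_k/q_k = 7265/394
k=9  a_k=1  p_k/q_k = 13774/747
k=10  a_k=1  p_k/q_k = 21039/1141
k=11  a_k=1  p_k/q_k = 34813/1888
k=12  a_k=3  p_k/q_k = 125478/6805
k=13  a_k=2  p_k/q_k = 285769/15498
fundamental: x₁=285769, y₁=15498  (since 81663921361 − 340·240188004 = 1)
(285769+15498√340)^2 = 163327842721 + 8857695924√340
(285769+15498√340)^3 = 93348068572789129 + 5062509812995614√340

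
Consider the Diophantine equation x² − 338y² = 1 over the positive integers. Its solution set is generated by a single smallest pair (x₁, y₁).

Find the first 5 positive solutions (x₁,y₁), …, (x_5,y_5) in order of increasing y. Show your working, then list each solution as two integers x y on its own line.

√338 = [18; 2,1,1,2,36, …], period ℓ=5 (odd) → k=9
k=0  a_k=18  p_k/q_k = 18/1
…
k=2  a_k=1  p_k/q_k = 55/3
k=3  a_k=1  p_k/q_k = 92/5
k=4  a_k=2  p_k/q_k = 239/13
k=5  a_k=36  p_k/q_k = 8696/473
…
k=7  a_k=1  p_k/q_k = 26327/1432
k=8  a_k=1  p_k/q_k = 43958/2391
k=9  a_k=2  p_k/q_k = 114243/6214
fundamental: x₁=114243, y₁=6214  (since 13051463049 − 338·38613796 = 1)
(114243+6214√338)^2 = 26102926097 + 1419812004√338
(114243+6214√338)^3 = 5964153172084899 + 324407165539730√338
(114243+6214√338)^4 = 1362725501650887306817 + 74122495624090936776√338
(114243+6214√338)^5 = 311363698964240484013304163 + 16935952534841634614661406√338

114243 6214
26102926097 1419812004
5964153172084899 324407165539730
1362725501650887306817 74122495624090936776
311363698964240484013304163 16935952534841634614661406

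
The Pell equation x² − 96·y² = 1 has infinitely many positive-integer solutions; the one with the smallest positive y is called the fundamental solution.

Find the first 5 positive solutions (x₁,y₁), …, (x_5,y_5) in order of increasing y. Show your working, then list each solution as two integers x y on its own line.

49 5
4801 490
470449 48015
46099201 4704980
4517251249 461040025

[9; 1,3,1,18] for √96; ℓ=4 ⇒ convergent index 3
k=0  a_k=9  p_k/q_k = 9/1
k=1  a_k=1  p_k/q_k = 10/1
k=2  a_k=3  p_k/q_k = 39/4
k=3  a_k=1  p_k/q_k = 49/5
(x₁, y₁) = (49, 5);  49² − 96·5² = 1 ✓
k=2:  x_2 = 49·49+96·5·5 = 4801,  y_2 = 49·5+5·49 = 490
k=3:  x_3 = 49·4801+96·5·490 = 470449,  y_3 = 49·490+5·4801 = 48015
k=4:  x_4 = 49·470449+96·5·48015 = 46099201,  y_4 = 49·48015+5·470449 = 4704980
k=5:  x_5 = 49·46099201+96·5·4704980 = 4517251249,  y_5 = 49·4704980+5·46099201 = 461040025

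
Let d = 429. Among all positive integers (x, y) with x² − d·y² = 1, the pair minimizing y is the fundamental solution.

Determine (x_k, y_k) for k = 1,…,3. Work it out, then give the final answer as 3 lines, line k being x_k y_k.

d=429: √d = [20; 1,2,2,9,1,12,1,9,2,2,1,40] (ℓ=12, even), read p_11/q_11
i=0: a=20 ⇒ p=20, q=1
i=1: a=1 ⇒ p=21, q=1
i=2: a=2 ⇒ p=62, q=3
i=3: a=2 ⇒ p=145, q=7
i=4: a=9 ⇒ p=1367, q=66
i=5: a=1 ⇒ p=1512, q=73
…
i=10: a=2 ⇒ p=1085636, q=52415
i=11: a=1 ⇒ p=1524095, q=73584
fundamental: x₁=1524095, y₁=73584  (since 2322865569025 − 429·5414605056 = 1)
n=2: (1524095,73584)∘(1524095,73584) = (1524095·1524095+429·73584·73584, 1524095·73584+73584·1524095) = (4645731138049,224298012960)
n=3: (4645731138049,224298012960)∘(1524095,73584) = (1524095·4645731138049+429·73584·224298012960, 1524095·224298012960+73584·4645731138049) = (14161071197688057215,683702960124468816)

1524095 73584
4645731138049 224298012960
14161071197688057215 683702960124468816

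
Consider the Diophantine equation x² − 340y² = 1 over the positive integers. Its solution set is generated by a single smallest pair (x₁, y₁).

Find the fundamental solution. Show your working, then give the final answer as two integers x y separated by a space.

285769 15498

√340 → a₀=18, period (2,3,1,1,1,…,3,2,36); ℓ=14 even so k=13
i=0: a=18 ⇒ p=18, q=1
…
i=2: a=3 ⇒ p=129, q=7
i=3: a=1 ⇒ p=166, q=9
…
i=6: a=1 ⇒ p=756, q=41
i=7: a=8 ⇒ p=6509, q=353
i=8: a=1 ⇒ p=7265, q=394
i=9: a=1 ⇒ p=13774, q=747
i=10: a=1 ⇒ p=21039, q=1141
i=11: a=1 ⇒ p=34813, q=1888
i=12: a=3 ⇒ p=125478, q=6805
i=13: a=2 ⇒ p=285769, q=15498
→ (285769, 15498).  Check: 285769²=81663921361, 340·15498²=81663921360, difference 1.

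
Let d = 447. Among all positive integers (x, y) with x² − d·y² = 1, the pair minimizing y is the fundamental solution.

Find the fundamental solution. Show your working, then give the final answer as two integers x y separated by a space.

√447 → a₀=21, period (7,42); ℓ=2 even so k=1
k=0  a_k=21  p_k/q_k = 21/1
k=1  a_k=7  p_k/q_k = 148/7
→ (148, 7).  Check: 148²=21904, 447·7²=21903, difference 1.

148 7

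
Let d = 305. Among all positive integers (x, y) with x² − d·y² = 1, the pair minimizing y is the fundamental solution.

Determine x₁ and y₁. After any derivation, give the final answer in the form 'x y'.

489 28

√305 → a₀=17, period (2,6,2,34); ℓ=4 even so k=3
k=0  a_k=17  p_k/q_k = 17/1
…
k=2  a_k=6  p_k/q_k = 227/13
k=3  a_k=2  p_k/q_k = 489/28
→ (489, 28).  Check: 489²=239121, 305·28²=239120, difference 1.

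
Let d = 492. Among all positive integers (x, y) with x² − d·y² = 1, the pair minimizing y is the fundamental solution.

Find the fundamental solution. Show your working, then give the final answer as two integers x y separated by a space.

29767 1342

[22; 5,1,1,10,1,1,5,44] for √492; ℓ=8 ⇒ convergent index 7
k=0  a_k=22  p_k/q_k = 22/1
k=1  a_k=5  p_k/q_k = 111/5
k=2  a_k=1  p_k/q_k = 133/6
…
k=4  a_k=10  p_k/q_k = 2573/116
…
k=6  a_k=1  p_k/q_k = 5390/243
k=7  a_k=5  p_k/q_k = 29767/1342
fundamental: x₁=29767, y₁=1342  (since 886074289 − 492·1800964 = 1)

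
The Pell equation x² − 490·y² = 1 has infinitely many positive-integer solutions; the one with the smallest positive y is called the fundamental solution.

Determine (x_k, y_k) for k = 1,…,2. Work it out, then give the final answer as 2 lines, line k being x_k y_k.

1039681 46968
2161873163521 97663474416

√490 = [22; 7,2,1,4,4,4,1,2,7,44, …], period ℓ=10 (even) → k=9
step 0: (22, 1)  from 22·(1,0) + (0,1)
step 1: (155, 7)  from 7·(22,1) + (1,0)
…
step 4: (2280, 103)  from 4·(487,22) + (332,15)
…
step 6: (40708, 1839)  from 4·(9607,434) + (2280,103)
step 7: (50315, 2273)  from 1·(40708,1839) + (9607,434)
step 8: (141338, 6385)  from 2·(50315,2273) + (40708,1839)
step 9: (1039681, 46968)  from 7·(141338,6385) + (50315,2273)
fundamental: x₁=1039681, y₁=46968  (since 1080936581761 − 490·2205993024 = 1)
n=2: (1039681,46968)∘(1039681,46968) = (1039681·1039681+490·46968·46968, 1039681·46968+46968·1039681) = (2161873163521,97663474416)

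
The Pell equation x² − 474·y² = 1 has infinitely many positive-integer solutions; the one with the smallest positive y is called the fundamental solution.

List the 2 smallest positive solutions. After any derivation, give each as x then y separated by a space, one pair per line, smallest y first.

√474 → a₀=21, period (1,3,2,1,1,…,3,1,42); ℓ=14 even so k=13
step 0: (21, 1)  from 21·(1,0) + (0,1)
step 1: (22, 1)  from 1·(21,1) + (1,0)
…
step 3: (196, 9)  from 2·(87,4) + (22,1)
step 4: (283, 13)  from 1·(196,9) + (87,4)
step 5: (479, 22)  from 1·(283,13) + (196,9)
step 6: (762, 35)  from 1·(479,22) + (283,13)
…
step 9: (10864, 499)  from 1·(5813,267) + (5051,232)
step 10: (16677, 766)  from 1·(10864,499) + (5813,267)
step 11: (44218, 2031)  from 2·(16677,766) + (10864,499)
step 12: (149331, 6859)  from 3·(44218,2031) + (16677,766)
step 13: (193549, 8890)  from 1·(149331,6859) + (44218,2031)
(x₁, y₁) = (193549, 8890);  193549² − 474·8890² = 1 ✓
(193549+8890√474)^2 = 74922430801 + 3441301220√474

193549 8890
74922430801 3441301220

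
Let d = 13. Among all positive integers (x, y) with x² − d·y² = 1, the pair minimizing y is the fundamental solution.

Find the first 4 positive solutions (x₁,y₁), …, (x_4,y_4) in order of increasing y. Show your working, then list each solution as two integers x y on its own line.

649 180
842401 233640
1093435849 303264540
1419278889601 393637139280

[3; 1,1,1,1,6] for √13; ℓ=5 ⇒ convergent index 9
a_0=3:  p_0=3·1+0=3,  q_0=3·0+1=1
…
a_3=1:  p_3=1·7+4=11,  q_3=1·2+1=3
…
a_7=1:  p_7=1·137+119=256,  q_7=1·38+33=71
a_8=1:  p_8=1·256+137=393,  q_8=1·71+38=109
a_9=1:  p_9=1·393+256=649,  q_9=1·109+71=180
(x₁, y₁) = (649, 180);  649² − 13·180² = 1 ✓
(x_2, y_2) = (649·649 + 13·180·180, 649·180 + 180·649) = (842401, 233640)
(x_3, y_3) = (649·842401 + 13·180·233640, 649·233640 + 180·842401) = (1093435849, 303264540)
(x_4, y_4) = (649·1093435849 + 13·180·303264540, 649·303264540 + 180·1093435849) = (1419278889601, 393637139280)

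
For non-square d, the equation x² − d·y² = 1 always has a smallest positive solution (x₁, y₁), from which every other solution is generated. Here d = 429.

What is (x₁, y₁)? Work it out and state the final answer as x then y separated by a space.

1524095 73584

√429 → a₀=20, period (1,2,2,9,1,12,1,9,2,2,1,40); ℓ=12 even so k=11
a_0=20:  p_0=20·1+0=20,  q_0=20·0+1=1
a_1=1:  p_1=1·20+1=21,  q_1=1·1+0=1
a_2=2:  p_2=2·21+20=62,  q_2=2·1+1=3
a_3=2:  p_3=2·62+21=145,  q_3=2·3+1=7
a_4=9:  p_4=9·145+62=1367,  q_4=9·7+3=66
a_5=1:  p_5=1·1367+145=1512,  q_5=1·66+7=73
…
a_7=1:  p_7=1·19511+1512=21023,  q_7=1·942+73=1015
a_8=9:  p_8=9·21023+19511=208718,  q_8=9·1015+942=10077
…
a_10=2:  p_10=2·438459+208718=1085636,  q_10=2·21169+10077=52415
a_11=1:  p_11=1·1085636+438459=1524095,  q_11=1·52415+21169=73584
→ (1524095, 73584).  Check: 1524095²=2322865569025, 429·73584²=2322865569024, difference 1.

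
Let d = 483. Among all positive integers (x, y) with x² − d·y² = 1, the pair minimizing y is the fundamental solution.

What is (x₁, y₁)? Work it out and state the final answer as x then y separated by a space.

22 1

√483 → a₀=21, period (1,42); ℓ=2 even so k=1
k=0  a_k=21  p_k/q_k = 21/1
k=1  a_k=1  p_k/q_k = 22/1
fundamental: x₁=22, y₁=1  (since 484 − 483·1 = 1)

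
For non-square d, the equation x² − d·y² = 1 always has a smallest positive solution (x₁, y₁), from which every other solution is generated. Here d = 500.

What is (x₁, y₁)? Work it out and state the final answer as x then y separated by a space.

d=500: √d = [22; 2,1,3,2,1,…,1,2,44] (ℓ=14, even), read p_13/q_13
k=0  a_k=22  p_k/q_k = 22/1
…
k=3  a_k=3  p_k/q_k = 246/11
…
k=10  a_k=2  p_k/q_k = 76317/3413
…
k=12  a_k=1  p_k/q_k = 335522/15005
k=13  a_k=2  p_k/q_k = 930249/41602
(x₁, y₁) = (930249, 41602);  930249² − 500·41602² = 1 ✓

930249 41602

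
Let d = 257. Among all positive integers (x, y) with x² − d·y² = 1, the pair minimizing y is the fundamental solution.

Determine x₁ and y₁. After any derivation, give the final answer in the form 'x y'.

513 32

√257 → a₀=16, period (32); ℓ=1 odd so k=1
k=0  a_k=16  p_k/q_k = 16/1
k=1  a_k=32  p_k/q_k = 513/32
→ (513, 32).  Check: 513²=263169, 257·32²=263168, difference 1.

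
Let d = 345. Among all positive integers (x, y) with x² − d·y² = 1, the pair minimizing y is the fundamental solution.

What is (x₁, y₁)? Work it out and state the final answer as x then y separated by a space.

√345 = [18; 1,1,2,1,6,1,2,1,1,36, …], period ℓ=10 (even) → k=9
step 0: (18, 1)  from 18·(1,0) + (0,1)
…
step 4: (130, 7)  from 1·(93,5) + (37,2)
step 5: (873, 47)  from 6·(130,7) + (93,5)
step 6: (1003, 54)  from 1·(873,47) + (130,7)
…
step 8: (3882, 209)  from 1·(2879,155) + (1003,54)
step 9: (6761, 364)  from 1·(3882,209) + (2879,155)
(x₁, y₁) = (6761, 364);  6761² − 345·364² = 1 ✓

6761 364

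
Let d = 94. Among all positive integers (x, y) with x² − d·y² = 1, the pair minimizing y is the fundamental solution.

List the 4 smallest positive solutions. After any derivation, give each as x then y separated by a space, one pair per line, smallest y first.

[9; 1,2,3,1,1,…,2,1,18] for √94; ℓ=16 ⇒ convergent index 15
k=0  a_k=9  p_k/q_k = 9/1
…
k=2  a_k=2  p_k/q_k = 29/3
…
k=4  a_k=1  p_k/q_k = 126/13
k=5  a_k=1  p_k/q_k = 223/23
k=6  a_k=5  p_k/q_k = 1241/128
…
k=8  a_k=8  p_k/q_k = 12953/1336
…
k=13  a_k=3  p_k/q_k = 652934/67345
k=14  a_k=2  p_k/q_k = 1490361/153719
k=15  a_k=1  p_k/q_k = 2143295/221064
(x₁, y₁) = (2143295, 221064);  2143295² − 94·221064² = 1 ✓
k=2:  x_2 = 2143295·2143295+94·221064·221064 = 9187426914049,  y_2 = 2143295·221064+221064·2143295 = 947610731760
k=3:  x_3 = 2143295·9187426914049+94·221064·947610731760 = 39382732335491159615,  y_3 = 2143295·947610731760+221064·9187426914049 = 4062018686654877336
k=4:  x_4 = 2143295·39382732335491159615+94·221064·4062018686654877336 = 168817626601983862467148801,  y_4 = 2143295·4062018686654877336+221064·39382732335491159615 = 17412208682026983028992480

2143295 221064
9187426914049 947610731760
39382732335491159615 4062018686654877336
168817626601983862467148801 17412208682026983028992480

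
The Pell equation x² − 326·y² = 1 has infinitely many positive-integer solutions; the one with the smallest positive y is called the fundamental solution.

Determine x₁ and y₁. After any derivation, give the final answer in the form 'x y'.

[18; 18,36] for √326; ℓ=2 ⇒ convergent index 1
i=0: a=18 ⇒ p=18, q=1
i=1: a=18 ⇒ p=325, q=18
(x₁, y₁) = (325, 18);  325² − 326·18² = 1 ✓

325 18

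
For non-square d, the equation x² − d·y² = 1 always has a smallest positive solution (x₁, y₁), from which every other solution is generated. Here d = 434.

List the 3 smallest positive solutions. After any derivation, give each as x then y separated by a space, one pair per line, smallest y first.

[20; 1,4,1,40] for √434; ℓ=4 ⇒ convergent index 3
step 0: (20, 1)  from 20·(1,0) + (0,1)
…
step 2: (104, 5)  from 4·(21,1) + (20,1)
step 3: (125, 6)  from 1·(104,5) + (21,1)
(x₁, y₁) = (125, 6);  125² − 434·6² = 1 ✓
(125+6√434)^2 = 31249 + 1500√434
(125+6√434)^3 = 7812125 + 374994√434

125 6
31249 1500
7812125 374994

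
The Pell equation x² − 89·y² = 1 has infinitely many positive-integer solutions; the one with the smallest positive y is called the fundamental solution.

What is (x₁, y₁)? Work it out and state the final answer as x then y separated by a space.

[9; 2,3,3,2,18] for √89; ℓ=5 ⇒ convergent index 9
i=0: a=9 ⇒ p=9, q=1
i=1: a=2 ⇒ p=19, q=2
i=2: a=3 ⇒ p=66, q=7
i=3: a=3 ⇒ p=217, q=23
i=4: a=2 ⇒ p=500, q=53
i=5: a=18 ⇒ p=9217, q=977
i=6: a=2 ⇒ p=18934, q=2007
i=7: a=3 ⇒ p=66019, q=6998
i=8: a=3 ⇒ p=216991, q=23001
i=9: a=2 ⇒ p=500001, q=53000
(x₁, y₁) = (500001, 53000);  500001² − 89·53000² = 1 ✓

500001 53000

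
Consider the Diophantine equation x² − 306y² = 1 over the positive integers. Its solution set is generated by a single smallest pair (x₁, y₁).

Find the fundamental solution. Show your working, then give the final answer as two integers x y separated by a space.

35 2

√306 = [17; 2,34, …], period ℓ=2 (even) → k=1
k=0  a_k=17  p_k/q_k = 17/1
k=1  a_k=2  p_k/q_k = 35/2
fundamental: x₁=35, y₁=2  (since 1225 − 306·4 = 1)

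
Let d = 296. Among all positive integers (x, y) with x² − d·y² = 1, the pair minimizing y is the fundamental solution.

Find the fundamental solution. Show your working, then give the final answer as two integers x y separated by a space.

√296 = [17; 4,1,7,1,4,34, …], period ℓ=6 (even) → k=5
a_0=17:  p_0=17·1+0=17,  q_0=17·0+1=1
…
a_2=1:  p_2=1·69+17=86,  q_2=1·4+1=5
a_3=7:  p_3=7·86+69=671,  q_3=7·5+4=39
a_4=1:  p_4=1·671+86=757,  q_4=1·39+5=44
a_5=4:  p_5=4·757+671=3699,  q_5=4·44+39=215
→ (3699, 215).  Check: 3699²=13682601, 296·215²=13682600, difference 1.

3699 215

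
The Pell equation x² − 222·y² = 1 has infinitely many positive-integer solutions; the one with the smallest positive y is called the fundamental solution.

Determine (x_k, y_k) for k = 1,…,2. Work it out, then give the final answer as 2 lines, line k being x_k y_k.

149 10
44401 2980

√222 → a₀=14, period (1,8,1,28); ℓ=4 even so k=3
i=0: a=14 ⇒ p=14, q=1
i=1: a=1 ⇒ p=15, q=1
i=2: a=8 ⇒ p=134, q=9
i=3: a=1 ⇒ p=149, q=10
→ (149, 10).  Check: 149²=22201, 222·10²=22200, difference 1.
(x_2, y_2) = (149·149 + 222·10·10, 149·10 + 10·149) = (44401, 2980)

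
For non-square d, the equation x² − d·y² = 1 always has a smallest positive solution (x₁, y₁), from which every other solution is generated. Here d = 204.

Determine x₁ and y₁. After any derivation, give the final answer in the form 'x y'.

4999 350

d=204: √d = [14; 3,1,1,6,1,1,3,28] (ℓ=8, even), read p_7/q_7
a_0=14:  p_0=14·1+0=14,  q_0=14·0+1=1
…
a_2=1:  p_2=1·43+14=57,  q_2=1·3+1=4
…
a_4=6:  p_4=6·100+57=657,  q_4=6·7+4=46
a_5=1:  p_5=1·657+100=757,  q_5=1·46+7=53
a_6=1:  p_6=1·757+657=1414,  q_6=1·53+46=99
a_7=3:  p_7=3·1414+757=4999,  q_7=3·99+53=350
(x₁, y₁) = (4999, 350);  4999² − 204·350² = 1 ✓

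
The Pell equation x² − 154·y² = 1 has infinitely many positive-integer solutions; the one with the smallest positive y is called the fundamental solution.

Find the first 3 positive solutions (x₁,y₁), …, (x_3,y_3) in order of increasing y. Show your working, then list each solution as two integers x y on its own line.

[12; 2,2,3,1,2,1,3,2,2,24] for √154; ℓ=10 ⇒ convergent index 9
step 0: (12, 1)  from 12·(1,0) + (0,1)
…
step 2: (62, 5)  from 2·(25,2) + (12,1)
…
step 8: (8724, 703)  from 2·(3847,310) + (1030,83)
step 9: (21295, 1716)  from 2·(8724,703) + (3847,310)
fundamental: x₁=21295, y₁=1716  (since 453477025 − 154·2944656 = 1)
(x_2, y_2) = (21295·21295 + 154·1716·1716, 21295·1716 + 1716·21295) = (906954049, 73084440)
(x_3, y_3) = (21295·906954049 + 154·1716·73084440, 21295·73084440 + 1716·906954049) = (38627172925615, 3112666297884)

21295 1716
906954049 73084440
38627172925615 3112666297884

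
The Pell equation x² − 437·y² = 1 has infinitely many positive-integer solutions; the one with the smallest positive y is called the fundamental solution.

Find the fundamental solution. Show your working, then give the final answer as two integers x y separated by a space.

4599 220

√437 → a₀=20, period (1,9,2,9,1,40); ℓ=6 even so k=5
k=0  a_k=20  p_k/q_k = 20/1
…
k=4  a_k=9  p_k/q_k = 4160/199
k=5  a_k=1  p_k/q_k = 4599/220
(x₁, y₁) = (4599, 220);  4599² − 437·220² = 1 ✓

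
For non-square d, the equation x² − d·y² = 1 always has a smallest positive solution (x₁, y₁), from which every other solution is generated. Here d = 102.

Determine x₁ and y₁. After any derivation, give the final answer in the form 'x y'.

[10; 10,20] for √102; ℓ=2 ⇒ convergent index 1
step 0: (10, 1)  from 10·(1,0) + (0,1)
step 1: (101, 10)  from 10·(10,1) + (1,0)
fundamental: x₁=101, y₁=10  (since 10201 − 102·100 = 1)

101 10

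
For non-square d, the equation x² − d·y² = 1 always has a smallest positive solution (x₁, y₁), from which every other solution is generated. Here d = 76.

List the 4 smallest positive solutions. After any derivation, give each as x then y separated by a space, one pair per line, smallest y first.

d=76: √d = [8; 1,2,1,1,5,4,5,1,1,2,1,16] (ℓ=12, even), read p_11/q_11
a_0=8:  p_0=8·1+0=8,  q_0=8·0+1=1
…
a_3=1:  p_3=1·26+9=35,  q_3=1·3+1=4
…
a_5=5:  p_5=5·61+35=340,  q_5=5·7+4=39
…
a_10=2:  p_10=2·16311+8866=41488,  q_10=2·1871+1017=4759
a_11=1:  p_11=1·41488+16311=57799,  q_11=1·4759+1871=6630
(x₁, y₁) = (57799, 6630);  57799² − 76·6630² = 1 ✓
(57799+6630√76)^2 = 6681448801 + 766414740√76
(57799+6630√76)^3 = 772362118440199 + 88596011107890√76
(57799+6630√76)^4 = 89283516160768675201 + 10241521691283453480√76

57799 6630
6681448801 766414740
772362118440199 88596011107890
89283516160768675201 10241521691283453480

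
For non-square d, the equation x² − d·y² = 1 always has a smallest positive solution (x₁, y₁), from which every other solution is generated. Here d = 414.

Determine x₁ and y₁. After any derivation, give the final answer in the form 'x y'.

24335 1196

[20; 2,1,7,2,7,1,2,40] for √414; ℓ=8 ⇒ convergent index 7
k=0  a_k=20  p_k/q_k = 20/1
k=1  a_k=2  p_k/q_k = 41/2
k=2  a_k=1  p_k/q_k = 61/3
k=3  a_k=7  p_k/q_k = 468/23
k=4  a_k=2  p_k/q_k = 997/49
k=5  a_k=7  p_k/q_k = 7447/366
k=6  a_k=1  p_k/q_k = 8444/415
k=7  a_k=2  p_k/q_k = 24335/1196
fundamental: x₁=24335, y₁=1196  (since 592192225 − 414·1430416 = 1)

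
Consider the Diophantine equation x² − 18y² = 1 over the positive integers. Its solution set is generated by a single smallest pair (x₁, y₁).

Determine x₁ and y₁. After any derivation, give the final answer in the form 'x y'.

√18 = [4; 4,8, …], period ℓ=2 (even) → k=1
step 0: (4, 1)  from 4·(1,0) + (0,1)
step 1: (17, 4)  from 4·(4,1) + (1,0)
fundamental: x₁=17, y₁=4  (since 289 − 18·16 = 1)

17 4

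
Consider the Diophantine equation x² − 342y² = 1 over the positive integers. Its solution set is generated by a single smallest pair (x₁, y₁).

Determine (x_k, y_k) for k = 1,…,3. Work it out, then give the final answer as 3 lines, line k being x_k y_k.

37 2
2737 148
202501 10950

√342 = [18; 2,36, …], period ℓ=2 (even) → k=1
a_0=18:  p_0=18·1+0=18,  q_0=18·0+1=1
a_1=2:  p_1=2·18+1=37,  q_1=2·1+0=2
→ (37, 2).  Check: 37²=1369, 342·2²=1368, difference 1.
n=2: (37,2)∘(37,2) = (37·37+342·2·2, 37·2+2·37) = (2737,148)
n=3: (2737,148)∘(37,2) = (37·2737+342·2·148, 37·148+2·2737) = (202501,10950)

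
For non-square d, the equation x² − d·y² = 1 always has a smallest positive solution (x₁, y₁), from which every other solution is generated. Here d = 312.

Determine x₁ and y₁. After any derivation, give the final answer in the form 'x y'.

[17; 1,1,1,34] for √312; ℓ=4 ⇒ convergent index 3
step 0: (17, 1)  from 17·(1,0) + (0,1)
step 1: (18, 1)  from 1·(17,1) + (1,0)
step 2: (35, 2)  from 1·(18,1) + (17,1)
step 3: (53, 3)  from 1·(35,2) + (18,1)
fundamental: x₁=53, y₁=3  (since 2809 − 312·9 = 1)

53 3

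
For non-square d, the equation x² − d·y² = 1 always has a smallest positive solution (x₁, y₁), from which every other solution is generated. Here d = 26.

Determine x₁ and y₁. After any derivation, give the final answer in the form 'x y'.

√26 = [5; 10, …], period ℓ=1 (odd) → k=1
i=0: a=5 ⇒ p=5, q=1
i=1: a=10 ⇒ p=51, q=10
(x₁, y₁) = (51, 10);  51² − 26·10² = 1 ✓

51 10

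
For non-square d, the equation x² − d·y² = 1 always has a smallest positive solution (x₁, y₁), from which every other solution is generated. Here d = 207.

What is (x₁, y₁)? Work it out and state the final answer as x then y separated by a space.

1151 80

[14; 2,1,1,2,1,1,2,28] for √207; ℓ=8 ⇒ convergent index 7
i=0: a=14 ⇒ p=14, q=1
i=1: a=2 ⇒ p=29, q=2
…
i=3: a=1 ⇒ p=72, q=5
i=4: a=2 ⇒ p=187, q=13
i=5: a=1 ⇒ p=259, q=18
i=6: a=1 ⇒ p=446, q=31
i=7: a=2 ⇒ p=1151, q=80
→ (1151, 80).  Check: 1151²=1324801, 207·80²=1324800, difference 1.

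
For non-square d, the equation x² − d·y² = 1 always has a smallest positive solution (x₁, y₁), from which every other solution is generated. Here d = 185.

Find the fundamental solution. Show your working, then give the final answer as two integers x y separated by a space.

√185 = [13; 1,1,1,1,26, …], period ℓ=5 (odd) → k=9
step 0: (13, 1)  from 13·(1,0) + (0,1)
step 1: (14, 1)  from 1·(13,1) + (1,0)
step 2: (27, 2)  from 1·(14,1) + (13,1)
…
step 4: (68, 5)  from 1·(41,3) + (27,2)
…
step 6: (1877, 138)  from 1·(1809,133) + (68,5)
step 7: (3686, 271)  from 1·(1877,138) + (1809,133)
step 8: (5563, 409)  from 1·(3686,271) + (1877,138)
step 9: (9249, 680)  from 1·(5563,409) + (3686,271)
(x₁, y₁) = (9249, 680);  9249² − 185·680² = 1 ✓

9249 680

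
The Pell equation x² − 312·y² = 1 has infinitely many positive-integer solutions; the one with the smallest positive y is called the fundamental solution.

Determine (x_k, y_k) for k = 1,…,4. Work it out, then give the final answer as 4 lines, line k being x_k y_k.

53 3
5617 318
595349 33705
63101377 3572412

√312 → a₀=17, period (1,1,1,34); ℓ=4 even so k=3
k=0  a_k=17  p_k/q_k = 17/1
k=1  a_k=1  p_k/q_k = 18/1
k=2  a_k=1  p_k/q_k = 35/2
k=3  a_k=1  p_k/q_k = 53/3
(x₁, y₁) = (53, 3);  53² − 312·3² = 1 ✓
(53+3√312)^2 = 5617 + 318√312
(53+3√312)^3 = 595349 + 33705√312
(53+3√312)^4 = 63101377 + 3572412√312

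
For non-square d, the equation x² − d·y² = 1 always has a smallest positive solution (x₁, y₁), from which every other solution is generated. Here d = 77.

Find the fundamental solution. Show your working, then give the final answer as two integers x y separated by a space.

351 40

d=77: √d = [8; 1,3,2,3,1,16] (ℓ=6, even), read p_5/q_5
k=0  a_k=8  p_k/q_k = 8/1
…
k=4  a_k=3  p_k/q_k = 272/31
k=5  a_k=1  p_k/q_k = 351/40
fundamental: x₁=351, y₁=40  (since 123201 − 77·1600 = 1)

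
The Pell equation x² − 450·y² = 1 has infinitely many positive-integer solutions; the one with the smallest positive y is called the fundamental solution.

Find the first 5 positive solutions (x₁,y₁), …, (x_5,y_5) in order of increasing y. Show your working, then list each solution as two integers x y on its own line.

[21; 4,1,2,4,2,1,4,42] for √450; ℓ=8 ⇒ convergent index 7
k=0  a_k=21  p_k/q_k = 21/1
k=1  a_k=4  p_k/q_k = 85/4
…
k=3  a_k=2  p_k/q_k = 297/14
k=4  a_k=4  p_k/q_k = 1294/61
k=5  a_k=2  p_k/q_k = 2885/136
k=6  a_k=1  p_k/q_k = 4179/197
k=7  a_k=4  p_k/q_k = 19601/924
(x₁, y₁) = (19601, 924);  19601² − 450·924² = 1 ✓
(19601+924√450)^2 = 768398401 + 36222648√450
(19601+924√450)^3 = 30122754096401 + 1420000245972√450
(19601+924√450)^4 = 1180872205318713601 + 55666849606371696√450
(19601+924√450)^5 = 46292552162781456490001 + 2182251836848982980620√450

19601 924
768398401 36222648
30122754096401 1420000245972
1180872205318713601 55666849606371696
46292552162781456490001 2182251836848982980620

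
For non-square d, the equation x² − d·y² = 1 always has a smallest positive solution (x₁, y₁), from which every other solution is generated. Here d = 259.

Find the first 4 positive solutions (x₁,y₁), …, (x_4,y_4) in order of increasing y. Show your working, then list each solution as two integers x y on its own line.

√259 = [16; 10,1,2,3,4,3,2,1,10,32, …], period ℓ=10 (even) → k=9
k=0  a_k=16  p_k/q_k = 16/1
k=1  a_k=10  p_k/q_k = 161/10
k=2  a_k=1  p_k/q_k = 177/11
k=3  a_k=2  p_k/q_k = 515/32
k=4  a_k=3  p_k/q_k = 1722/107
k=5  a_k=4  p_k/q_k = 7403/460
k=6  a_k=3  p_k/q_k = 23931/1487
k=7  a_k=2  p_k/q_k = 55265/3434
k=8  a_k=1  p_k/q_k = 79196/4921
k=9  a_k=10  p_k/q_k = 847225/52644
fundamental: x₁=847225, y₁=52644  (since 717790200625 − 259·2771390736 = 1)
n=2: (847225,52644)∘(847225,52644) = (847225·847225+259·52644·52644, 847225·52644+52644·847225) = (1435580401249,89202625800)
n=3: (1435580401249,89202625800)∘(847225,52644) = (847225·1435580401249+259·52644·89202625800, 847225·89202625800+52644·1435580401249) = (2432519210895520825,151149389286757356)
n=4: (2432519210895520825,151149389286757356)∘(847225,52644) = (847225·2432519210895520825+259·52644·151149389286757356, 847225·151149389286757356+52644·2432519210895520825) = (4121782176900479681520001,256115082676856799248400)

847225 52644
1435580401249 89202625800
2432519210895520825 151149389286757356
4121782176900479681520001 256115082676856799248400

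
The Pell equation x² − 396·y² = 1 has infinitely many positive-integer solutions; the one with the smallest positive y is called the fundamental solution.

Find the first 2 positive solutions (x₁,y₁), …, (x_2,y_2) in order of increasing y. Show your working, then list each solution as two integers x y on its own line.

199 10
79201 3980

[19; 1,8,1,38] for √396; ℓ=4 ⇒ convergent index 3
step 0: (19, 1)  from 19·(1,0) + (0,1)
step 1: (20, 1)  from 1·(19,1) + (1,0)
step 2: (179, 9)  from 8·(20,1) + (19,1)
step 3: (199, 10)  from 1·(179,9) + (20,1)
(x₁, y₁) = (199, 10);  199² − 396·10² = 1 ✓
k=2:  x_2 = 199·199+396·10·10 = 79201,  y_2 = 199·10+10·199 = 3980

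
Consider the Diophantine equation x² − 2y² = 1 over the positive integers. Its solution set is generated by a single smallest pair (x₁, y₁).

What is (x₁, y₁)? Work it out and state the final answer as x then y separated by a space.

3 2

d=2: √d = [1; 2] (ℓ=1, odd), read p_1/q_1
i=0: a=1 ⇒ p=1, q=1
i=1: a=2 ⇒ p=3, q=2
fundamental: x₁=3, y₁=2  (since 9 − 2·4 = 1)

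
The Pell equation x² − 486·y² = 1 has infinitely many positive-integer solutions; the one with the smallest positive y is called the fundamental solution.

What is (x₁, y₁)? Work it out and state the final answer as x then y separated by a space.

485 22

[22; 22,44] for √486; ℓ=2 ⇒ convergent index 1
step 0: (22, 1)  from 22·(1,0) + (0,1)
step 1: (485, 22)  from 22·(22,1) + (1,0)
(x₁, y₁) = (485, 22);  485² − 486·22² = 1 ✓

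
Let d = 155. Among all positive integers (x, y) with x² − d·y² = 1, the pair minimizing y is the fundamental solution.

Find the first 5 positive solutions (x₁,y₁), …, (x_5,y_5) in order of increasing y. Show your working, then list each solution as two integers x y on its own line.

[12; 2,4,2,24] for √155; ℓ=4 ⇒ convergent index 3
k=0  a_k=12  p_k/q_k = 12/1
…
k=2  a_k=4  p_k/q_k = 112/9
k=3  a_k=2  p_k/q_k = 249/20
fundamental: x₁=249, y₁=20  (since 62001 − 155·400 = 1)
n=2: (249,20)∘(249,20) = (249·249+155·20·20, 249·20+20·249) = (124001,9960)
n=3: (124001,9960)∘(249,20) = (249·124001+155·20·9960, 249·9960+20·124001) = (61752249,4960060)
n=4: (61752249,4960060)∘(249,20) = (249·61752249+155·20·4960060, 249·4960060+20·61752249) = (30752496001,2470099920)
n=5: (30752496001,2470099920)∘(249,20) = (249·30752496001+155·20·2470099920, 249·2470099920+20·30752496001) = (15314681256249,1230104800100)

249 20
124001 9960
61752249 4960060
30752496001 2470099920
15314681256249 1230104800100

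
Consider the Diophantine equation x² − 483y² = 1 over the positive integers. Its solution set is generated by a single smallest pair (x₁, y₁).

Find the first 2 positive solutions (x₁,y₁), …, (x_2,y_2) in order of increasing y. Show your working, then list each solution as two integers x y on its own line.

d=483: √d = [21; 1,42] (ℓ=2, even), read p_1/q_1
k=0  a_k=21  p_k/q_k = 21/1
k=1  a_k=1  p_k/q_k = 22/1
(x₁, y₁) = (22, 1);  22² − 483·1² = 1 ✓
(x_2, y_2) = (22·22 + 483·1·1, 22·1 + 1·22) = (967, 44)

22 1
967 44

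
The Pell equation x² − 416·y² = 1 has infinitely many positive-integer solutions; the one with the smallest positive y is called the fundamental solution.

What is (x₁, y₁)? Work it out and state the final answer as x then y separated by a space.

[20; 2,1,1,9,1,1,2,40] for √416; ℓ=8 ⇒ convergent index 7
step 0: (20, 1)  from 20·(1,0) + (0,1)
step 1: (41, 2)  from 2·(20,1) + (1,0)
step 2: (61, 3)  from 1·(41,2) + (20,1)
step 3: (102, 5)  from 1·(61,3) + (41,2)
step 4: (979, 48)  from 9·(102,5) + (61,3)
step 5: (1081, 53)  from 1·(979,48) + (102,5)
step 6: (2060, 101)  from 1·(1081,53) + (979,48)
step 7: (5201, 255)  from 2·(2060,101) + (1081,53)
(x₁, y₁) = (5201, 255);  5201² − 416·255² = 1 ✓

5201 255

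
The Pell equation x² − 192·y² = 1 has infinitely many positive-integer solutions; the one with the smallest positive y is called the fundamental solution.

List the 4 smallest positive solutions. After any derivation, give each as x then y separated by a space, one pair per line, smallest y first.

97 7
18817 1358
3650401 263445
708158977 51106972

√192 → a₀=13, period (1,5,1,26); ℓ=4 even so k=3
i=0: a=13 ⇒ p=13, q=1
i=1: a=1 ⇒ p=14, q=1
i=2: a=5 ⇒ p=83, q=6
i=3: a=1 ⇒ p=97, q=7
→ (97, 7).  Check: 97²=9409, 192·7²=9408, difference 1.
(97+7√192)^2 = 18817 + 1358√192
(97+7√192)^3 = 3650401 + 263445√192
(97+7√192)^4 = 708158977 + 51106972√192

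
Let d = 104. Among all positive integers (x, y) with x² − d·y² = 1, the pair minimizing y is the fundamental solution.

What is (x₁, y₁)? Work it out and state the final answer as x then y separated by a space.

51 5

[10; 5,20] for √104; ℓ=2 ⇒ convergent index 1
k=0  a_k=10  p_k/q_k = 10/1
k=1  a_k=5  p_k/q_k = 51/5
→ (51, 5).  Check: 51²=2601, 104·5²=2600, difference 1.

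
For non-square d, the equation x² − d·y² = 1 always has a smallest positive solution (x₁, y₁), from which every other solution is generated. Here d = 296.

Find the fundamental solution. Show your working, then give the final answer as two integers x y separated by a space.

3699 215

[17; 4,1,7,1,4,34] for √296; ℓ=6 ⇒ convergent index 5
i=0: a=17 ⇒ p=17, q=1
i=1: a=4 ⇒ p=69, q=4
i=2: a=1 ⇒ p=86, q=5
…
i=4: a=1 ⇒ p=757, q=44
i=5: a=4 ⇒ p=3699, q=215
fundamental: x₁=3699, y₁=215  (since 13682601 − 296·46225 = 1)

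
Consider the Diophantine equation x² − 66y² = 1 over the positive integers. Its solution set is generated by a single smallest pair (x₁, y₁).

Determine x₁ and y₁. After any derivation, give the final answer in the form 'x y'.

d=66: √d = [8; 8,16] (ℓ=2, even), read p_1/q_1
i=0: a=8 ⇒ p=8, q=1
i=1: a=8 ⇒ p=65, q=8
→ (65, 8).  Check: 65²=4225, 66·8²=4224, difference 1.

65 8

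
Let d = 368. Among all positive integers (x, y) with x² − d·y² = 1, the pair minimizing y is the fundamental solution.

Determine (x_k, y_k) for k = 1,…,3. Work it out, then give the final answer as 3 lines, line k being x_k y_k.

√368 = [19; 5,2,5,38, …], period ℓ=4 (even) → k=3
a_0=19:  p_0=19·1+0=19,  q_0=19·0+1=1
…
a_2=2:  p_2=2·96+19=211,  q_2=2·5+1=11
a_3=5:  p_3=5·211+96=1151,  q_3=5·11+5=60
→ (1151, 60).  Check: 1151²=1324801, 368·60²=1324800, difference 1.
k=2:  x_2 = 1151·1151+368·60·60 = 2649601,  y_2 = 1151·60+60·1151 = 138120
k=3:  x_3 = 1151·2649601+368·60·138120 = 6099380351,  y_3 = 1151·138120+60·2649601 = 317952180

1151 60
2649601 138120
6099380351 317952180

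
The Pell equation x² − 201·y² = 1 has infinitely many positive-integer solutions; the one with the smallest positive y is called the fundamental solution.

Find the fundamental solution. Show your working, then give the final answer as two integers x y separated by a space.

d=201: √d = [14; 5,1,1,1,2,…,1,5,28] (ℓ=14, even), read p_13/q_13
step 0: (14, 1)  from 14·(1,0) + (0,1)
step 1: (71, 5)  from 5·(14,1) + (1,0)
step 2: (85, 6)  from 1·(71,5) + (14,1)
step 3: (156, 11)  from 1·(85,6) + (71,5)
step 4: (241, 17)  from 1·(156,11) + (85,6)
step 5: (638, 45)  from 2·(241,17) + (156,11)
step 6: (879, 62)  from 1·(638,45) + (241,17)
step 7: (7670, 541)  from 8·(879,62) + (638,45)
…
step 10: (33317, 2350)  from 1·(24768,1747) + (8549,603)
…
step 12: (91402, 6447)  from 1·(58085,4097) + (33317,2350)
step 13: (515095, 36332)  from 5·(91402,6447) + (58085,4097)
→ (515095, 36332).  Check: 515095²=265322859025, 201·36332²=265322859024, difference 1.

515095 36332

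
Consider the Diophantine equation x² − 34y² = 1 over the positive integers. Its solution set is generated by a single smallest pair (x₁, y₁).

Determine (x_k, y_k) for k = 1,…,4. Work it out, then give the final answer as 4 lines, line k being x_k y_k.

d=34: √d = [5; 1,4,1,10] (ℓ=4, even), read p_3/q_3
k=0  a_k=5  p_k/q_k = 5/1
k=1  a_k=1  p_k/q_k = 6/1
k=2  a_k=4  p_k/q_k = 29/5
k=3  a_k=1  p_k/q_k = 35/6
fundamental: x₁=35, y₁=6  (since 1225 − 34·36 = 1)
(35+6√34)^2 = 2449 + 420√34
(35+6√34)^3 = 171395 + 29394√34
(35+6√34)^4 = 11995201 + 2057160√34

35 6
2449 420
171395 29394
11995201 2057160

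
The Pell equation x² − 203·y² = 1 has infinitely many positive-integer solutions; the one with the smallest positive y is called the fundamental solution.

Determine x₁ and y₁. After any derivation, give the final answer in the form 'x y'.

√203 → a₀=14, period (4,28); ℓ=2 even so k=1
step 0: (14, 1)  from 14·(1,0) + (0,1)
step 1: (57, 4)  from 4·(14,1) + (1,0)
(x₁, y₁) = (57, 4);  57² − 203·4² = 1 ✓

57 4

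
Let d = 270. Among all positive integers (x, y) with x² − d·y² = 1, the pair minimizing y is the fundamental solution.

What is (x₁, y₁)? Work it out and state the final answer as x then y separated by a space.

√270 → a₀=16, period (2,3,6,3,2,32); ℓ=6 even so k=5
i=0: a=16 ⇒ p=16, q=1
…
i=4: a=3 ⇒ p=2284, q=139
i=5: a=2 ⇒ p=5291, q=322
→ (5291, 322).  Check: 5291²=27994681, 270·322²=27994680, difference 1.

5291 322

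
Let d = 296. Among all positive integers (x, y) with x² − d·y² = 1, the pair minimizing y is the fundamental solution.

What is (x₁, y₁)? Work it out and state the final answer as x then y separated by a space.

√296 = [17; 4,1,7,1,4,34, …], period ℓ=6 (even) → k=5
step 0: (17, 1)  from 17·(1,0) + (0,1)
…
step 4: (757, 44)  from 1·(671,39) + (86,5)
step 5: (3699, 215)  from 4·(757,44) + (671,39)
fundamental: x₁=3699, y₁=215  (since 13682601 − 296·46225 = 1)

3699 215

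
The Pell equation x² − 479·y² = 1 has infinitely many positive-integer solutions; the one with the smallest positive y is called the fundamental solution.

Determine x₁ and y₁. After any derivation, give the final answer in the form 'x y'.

2989440 136591

√479 → a₀=21, period (1,7,1,3,2,21,2,3,1,7,1,42); ℓ=12 even so k=11
step 0: (21, 1)  from 21·(1,0) + (0,1)
…
step 3: (197, 9)  from 1·(175,8) + (22,1)
step 4: (766, 35)  from 3·(197,9) + (175,8)
step 5: (1729, 79)  from 2·(766,35) + (197,9)
step 6: (37075, 1694)  from 21·(1729,79) + (766,35)
…
step 8: (264712, 12095)  from 3·(75879,3467) + (37075,1694)
step 9: (340591, 15562)  from 1·(264712,12095) + (75879,3467)
step 10: (2648849, 121029)  from 7·(340591,15562) + (264712,12095)
step 11: (2989440, 136591)  from 1·(2648849,121029) + (340591,15562)
→ (2989440, 136591).  Check: 2989440²=8936751513600, 479·136591²=8936751513599, difference 1.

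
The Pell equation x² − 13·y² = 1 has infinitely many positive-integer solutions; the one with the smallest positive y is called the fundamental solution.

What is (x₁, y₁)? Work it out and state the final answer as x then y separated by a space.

√13 → a₀=3, period (1,1,1,1,6); ℓ=5 odd so k=9
k=0  a_k=3  p_k/q_k = 3/1
…
k=2  a_k=1  p_k/q_k = 7/2
k=3  a_k=1  p_k/q_k = 11/3
k=4  a_k=1  p_k/q_k = 18/5
k=5  a_k=6  p_k/q_k = 119/33
k=6  a_k=1  p_k/q_k = 137/38
k=7  a_k=1  p_k/q_k = 256/71
k=8  a_k=1  p_k/q_k = 393/109
k=9  a_k=1  p_k/q_k = 649/180
(x₁, y₁) = (649, 180);  649² − 13·180² = 1 ✓

649 180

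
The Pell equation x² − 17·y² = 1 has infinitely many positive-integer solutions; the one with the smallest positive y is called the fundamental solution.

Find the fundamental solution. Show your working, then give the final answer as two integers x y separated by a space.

√17 → a₀=4, period (8); ℓ=1 odd so k=1
k=0  a_k=4  p_k/q_k = 4/1
k=1  a_k=8  p_k/q_k = 33/8
→ (33, 8).  Check: 33²=1089, 17·8²=1088, difference 1.

33 8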